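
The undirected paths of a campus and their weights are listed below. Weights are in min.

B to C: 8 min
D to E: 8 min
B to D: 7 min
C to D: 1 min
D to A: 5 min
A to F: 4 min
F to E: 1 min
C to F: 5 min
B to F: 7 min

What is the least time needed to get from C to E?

Shortest distances from C:
C: 0
D: 1  (via C)
F: 5  (via C)
A: 6  (via D)
E: 6  (via F)
Shortest route: C–F–E = 6 min.

6 min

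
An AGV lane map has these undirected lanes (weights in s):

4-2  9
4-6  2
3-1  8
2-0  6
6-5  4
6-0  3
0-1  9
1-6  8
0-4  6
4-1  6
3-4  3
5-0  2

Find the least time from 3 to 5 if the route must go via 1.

19 s

Best 3 to 1: 3–1 costing 8
Best 1 to 5: 1–0–5 costing 11
Total via 1: 8 + 11 = 19 s.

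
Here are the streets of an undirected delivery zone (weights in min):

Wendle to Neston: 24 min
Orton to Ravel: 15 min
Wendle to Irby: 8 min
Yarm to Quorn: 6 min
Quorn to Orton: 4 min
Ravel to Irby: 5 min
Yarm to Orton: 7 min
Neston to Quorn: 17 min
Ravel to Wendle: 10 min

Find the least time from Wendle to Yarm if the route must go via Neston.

47 min

Shortest Wendle→Neston: Wendle–Neston = 24
Shortest Neston→Yarm: Neston–Quorn–Yarm = 23
Total via Neston: 24 + 23 = 47 min.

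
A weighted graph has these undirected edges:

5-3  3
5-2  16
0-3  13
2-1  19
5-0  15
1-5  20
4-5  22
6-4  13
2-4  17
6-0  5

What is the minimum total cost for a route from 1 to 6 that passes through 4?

49

Best 1 to 4: 1 → 2 → 4 costing 36
Shortest 4→6: 4 → 6 = 13
Total via 4: 36 + 13 = 49.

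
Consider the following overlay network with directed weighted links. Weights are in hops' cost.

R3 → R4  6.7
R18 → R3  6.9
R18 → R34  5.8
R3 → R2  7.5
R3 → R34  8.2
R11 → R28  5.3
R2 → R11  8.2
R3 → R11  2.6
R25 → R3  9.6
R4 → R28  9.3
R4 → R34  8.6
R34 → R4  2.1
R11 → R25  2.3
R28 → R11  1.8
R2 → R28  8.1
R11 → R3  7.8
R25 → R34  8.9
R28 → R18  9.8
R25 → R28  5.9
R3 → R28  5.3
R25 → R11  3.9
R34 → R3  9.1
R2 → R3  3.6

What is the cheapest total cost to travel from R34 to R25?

14 hops' cost

Shortest distances from R34:
R34: 0
R4: 2.1  (via R34)
R3: 9.1  (via R34)
R28: 11.4  (via R4)
R11: 11.7  (via R3)
R25: 14  (via R11)
Shortest route: R34 → R3 → R11 → R25 = 14 hops' cost.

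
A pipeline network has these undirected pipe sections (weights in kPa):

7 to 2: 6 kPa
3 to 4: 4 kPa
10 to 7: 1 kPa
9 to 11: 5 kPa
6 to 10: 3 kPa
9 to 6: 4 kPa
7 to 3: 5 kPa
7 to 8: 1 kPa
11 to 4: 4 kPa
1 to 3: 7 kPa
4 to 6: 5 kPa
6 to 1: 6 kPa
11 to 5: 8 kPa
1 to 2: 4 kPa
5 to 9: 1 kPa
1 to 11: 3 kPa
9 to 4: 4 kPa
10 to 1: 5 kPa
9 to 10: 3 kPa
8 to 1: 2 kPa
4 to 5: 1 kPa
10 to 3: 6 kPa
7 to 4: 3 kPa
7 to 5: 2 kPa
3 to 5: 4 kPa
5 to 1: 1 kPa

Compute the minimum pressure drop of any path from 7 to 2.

6 kPa

Settle nodes by increasing distance from 7:
7: 0
8: 1  (via 7)
10: 1  (via 7)
5: 2  (via 7)
1: 3  (via 8)
4: 3  (via 7)
9: 3  (via 5)
6: 4  (via 10)
3: 5  (via 7)
2: 6  (via 7)
Shortest route: 7–2 = 6 kPa.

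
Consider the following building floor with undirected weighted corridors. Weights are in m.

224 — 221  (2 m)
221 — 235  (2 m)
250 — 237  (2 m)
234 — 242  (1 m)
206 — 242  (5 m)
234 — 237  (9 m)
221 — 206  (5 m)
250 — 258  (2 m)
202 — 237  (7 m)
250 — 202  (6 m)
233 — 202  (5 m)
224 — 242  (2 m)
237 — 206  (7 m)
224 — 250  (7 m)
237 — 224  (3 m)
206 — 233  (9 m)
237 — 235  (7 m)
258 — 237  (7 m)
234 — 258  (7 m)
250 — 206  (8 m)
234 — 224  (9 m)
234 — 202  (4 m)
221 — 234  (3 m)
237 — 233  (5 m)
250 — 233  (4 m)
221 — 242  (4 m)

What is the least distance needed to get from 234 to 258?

Candidate routes:
234 - 258: 7 = 7
234 - 242 - 224 - 237 - 250 - 258: 1+2+3+2+2 = 10
The minimum is 7 m via 234 - 258.

7 m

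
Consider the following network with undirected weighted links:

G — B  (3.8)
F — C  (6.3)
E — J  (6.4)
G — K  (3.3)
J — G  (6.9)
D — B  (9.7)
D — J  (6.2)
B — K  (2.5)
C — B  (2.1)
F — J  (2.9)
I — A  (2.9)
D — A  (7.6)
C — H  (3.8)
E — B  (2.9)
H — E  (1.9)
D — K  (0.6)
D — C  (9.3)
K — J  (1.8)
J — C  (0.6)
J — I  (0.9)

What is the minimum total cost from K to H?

Running Dijkstra from K:
K: 0
D: 0.6  (via K)
J: 1.8  (via K)
C: 2.4  (via J)
B: 2.5  (via K)
I: 2.7  (via J)
G: 3.3  (via K)
F: 4.7  (via J)
E: 5.4  (via B)
A: 5.6  (via I)
H: 6.2  (via C)
Shortest route: K → J → C → H = 6.2.

6.2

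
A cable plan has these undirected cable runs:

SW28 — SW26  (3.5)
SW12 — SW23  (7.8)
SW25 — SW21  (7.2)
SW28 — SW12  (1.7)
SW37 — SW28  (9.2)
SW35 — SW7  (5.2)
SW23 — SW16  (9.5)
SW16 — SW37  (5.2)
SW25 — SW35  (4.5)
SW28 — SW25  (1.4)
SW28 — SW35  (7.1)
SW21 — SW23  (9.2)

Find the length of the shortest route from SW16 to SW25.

Enumerating some paths:
SW16–SW37–SW28–SW35–SW25: 5.2+9.2+7.1+4.5 = 26
SW16–SW37–SW28–SW25: 5.2+9.2+1.4 = 15.8
SW16–SW23–SW21–SW25: 9.5+9.2+7.2 = 25.9
SW16–SW23–SW12–SW28–SW25: 9.5+7.8+1.7+1.4 = 20.4
Cheapest is SW16–SW37–SW28–SW25 at 15.8.

15.8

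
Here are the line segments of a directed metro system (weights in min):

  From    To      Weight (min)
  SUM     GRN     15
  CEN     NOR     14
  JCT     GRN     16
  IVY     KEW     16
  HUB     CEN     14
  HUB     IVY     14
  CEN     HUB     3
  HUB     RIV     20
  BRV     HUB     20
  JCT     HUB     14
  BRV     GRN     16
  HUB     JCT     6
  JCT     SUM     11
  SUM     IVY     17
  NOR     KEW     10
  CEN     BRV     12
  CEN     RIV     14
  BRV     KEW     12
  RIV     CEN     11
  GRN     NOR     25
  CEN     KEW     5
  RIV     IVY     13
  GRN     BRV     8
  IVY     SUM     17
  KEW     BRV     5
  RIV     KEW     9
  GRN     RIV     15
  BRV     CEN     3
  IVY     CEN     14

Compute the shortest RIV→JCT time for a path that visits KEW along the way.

Shortest RIV→KEW: RIV–KEW = 9
Shortest KEW→JCT: KEW–BRV–CEN–HUB–JCT = 17
Total via KEW: 9 + 17 = 26 min.

26 min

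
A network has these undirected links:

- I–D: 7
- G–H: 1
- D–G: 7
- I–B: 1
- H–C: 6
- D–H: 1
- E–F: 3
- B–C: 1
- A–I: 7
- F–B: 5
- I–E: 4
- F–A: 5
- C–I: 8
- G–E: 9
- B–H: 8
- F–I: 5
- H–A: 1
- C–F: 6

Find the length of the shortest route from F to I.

5

Enumerating some paths:
F–E–I: 3+4 = 7
F–B–I: 5+1 = 6
F–I: 5 = 5
The minimum is 5 via F–I.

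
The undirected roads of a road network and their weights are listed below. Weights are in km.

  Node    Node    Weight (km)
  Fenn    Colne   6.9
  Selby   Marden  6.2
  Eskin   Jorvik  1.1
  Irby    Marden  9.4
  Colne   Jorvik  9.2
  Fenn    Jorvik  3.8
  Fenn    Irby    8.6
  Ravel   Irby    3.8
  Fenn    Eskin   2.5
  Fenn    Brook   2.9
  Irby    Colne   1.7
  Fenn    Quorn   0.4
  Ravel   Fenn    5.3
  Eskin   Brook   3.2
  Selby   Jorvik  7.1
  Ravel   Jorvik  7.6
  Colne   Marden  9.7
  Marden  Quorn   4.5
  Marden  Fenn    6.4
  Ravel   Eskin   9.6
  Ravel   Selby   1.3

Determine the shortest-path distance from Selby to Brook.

9.5 km

Settle nodes by increasing distance from Selby:
Selby: 0
Ravel: 1.3  (via Selby)
Irby: 5.1  (via Ravel)
Marden: 6.2  (via Selby)
Fenn: 6.6  (via Ravel)
Colne: 6.8  (via Irby)
Quorn: 7  (via Fenn)
Jorvik: 7.1  (via Selby)
Eskin: 8.2  (via Jorvik)
Brook: 9.5  (via Fenn)
Shortest route: Selby–Ravel–Fenn–Brook = 9.5 km.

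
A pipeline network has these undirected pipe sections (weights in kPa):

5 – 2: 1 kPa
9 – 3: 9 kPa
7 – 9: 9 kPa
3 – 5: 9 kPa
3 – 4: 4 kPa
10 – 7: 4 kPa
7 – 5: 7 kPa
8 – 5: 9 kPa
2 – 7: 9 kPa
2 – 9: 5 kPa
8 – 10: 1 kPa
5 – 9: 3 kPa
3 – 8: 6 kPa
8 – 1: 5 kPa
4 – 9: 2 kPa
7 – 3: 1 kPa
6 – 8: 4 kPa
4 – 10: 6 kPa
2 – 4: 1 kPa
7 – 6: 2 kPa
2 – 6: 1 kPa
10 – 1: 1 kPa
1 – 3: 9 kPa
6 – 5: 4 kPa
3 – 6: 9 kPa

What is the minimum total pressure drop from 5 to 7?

Shortest distances from 5:
5: 0
2: 1  (via 5)
4: 2  (via 2)
6: 2  (via 2)
9: 3  (via 5)
7: 4  (via 6)
Shortest route: 5–2–6–7 = 4 kPa.

4 kPa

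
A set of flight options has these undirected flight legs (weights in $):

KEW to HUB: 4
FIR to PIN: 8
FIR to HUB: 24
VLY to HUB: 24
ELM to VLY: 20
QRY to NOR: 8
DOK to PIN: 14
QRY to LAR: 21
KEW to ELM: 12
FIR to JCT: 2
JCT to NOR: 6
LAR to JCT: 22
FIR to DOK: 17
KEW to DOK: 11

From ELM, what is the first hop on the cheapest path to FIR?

KEW

Compare a few routes:
ELM → KEW → DOK → PIN → FIR: 12+11+14+8 = 45
ELM → KEW → HUB → FIR: 12+4+24 = 40
Cheapest is ELM → KEW → HUB → FIR at $40.
So from ELM the first move is to KEW.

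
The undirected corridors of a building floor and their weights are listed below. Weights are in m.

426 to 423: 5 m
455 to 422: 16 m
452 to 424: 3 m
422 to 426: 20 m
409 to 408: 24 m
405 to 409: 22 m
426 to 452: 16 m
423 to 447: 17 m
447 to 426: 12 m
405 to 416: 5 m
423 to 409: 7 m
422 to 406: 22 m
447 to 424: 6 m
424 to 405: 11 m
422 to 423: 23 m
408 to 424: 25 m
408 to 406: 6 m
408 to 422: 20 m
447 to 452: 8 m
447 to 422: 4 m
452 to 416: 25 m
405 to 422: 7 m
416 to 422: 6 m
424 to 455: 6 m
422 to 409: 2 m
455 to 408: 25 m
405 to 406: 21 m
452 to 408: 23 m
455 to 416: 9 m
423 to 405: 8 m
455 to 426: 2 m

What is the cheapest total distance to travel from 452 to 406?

Shortest distances from 452:
452: 0
424: 3  (via 452)
447: 8  (via 452)
455: 9  (via 424)
426: 11  (via 455)
422: 12  (via 447)
405: 14  (via 424)
409: 14  (via 422)
423: 16  (via 426)
416: 18  (via 455)
408: 23  (via 452)
406: 29  (via 408)
Shortest route: 452 → 408 → 406 = 29 m.

29 m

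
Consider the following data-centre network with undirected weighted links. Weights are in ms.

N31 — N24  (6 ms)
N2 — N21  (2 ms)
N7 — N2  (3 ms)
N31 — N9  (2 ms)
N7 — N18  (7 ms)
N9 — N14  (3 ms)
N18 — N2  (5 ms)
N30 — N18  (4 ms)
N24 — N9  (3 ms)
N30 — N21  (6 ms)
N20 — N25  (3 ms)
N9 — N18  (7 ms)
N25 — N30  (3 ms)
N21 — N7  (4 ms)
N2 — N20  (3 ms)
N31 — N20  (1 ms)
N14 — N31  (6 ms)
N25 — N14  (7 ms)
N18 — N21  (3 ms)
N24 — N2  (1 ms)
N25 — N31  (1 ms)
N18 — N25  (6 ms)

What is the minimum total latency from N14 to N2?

Enumerating some paths:
N14 → N9 → N24 → N2: 3+3+1 = 7
N14 → N9 → N31 → N20 → N2: 3+2+1+3 = 9
Cheapest is N14 → N9 → N24 → N2 at 7 ms.

7 ms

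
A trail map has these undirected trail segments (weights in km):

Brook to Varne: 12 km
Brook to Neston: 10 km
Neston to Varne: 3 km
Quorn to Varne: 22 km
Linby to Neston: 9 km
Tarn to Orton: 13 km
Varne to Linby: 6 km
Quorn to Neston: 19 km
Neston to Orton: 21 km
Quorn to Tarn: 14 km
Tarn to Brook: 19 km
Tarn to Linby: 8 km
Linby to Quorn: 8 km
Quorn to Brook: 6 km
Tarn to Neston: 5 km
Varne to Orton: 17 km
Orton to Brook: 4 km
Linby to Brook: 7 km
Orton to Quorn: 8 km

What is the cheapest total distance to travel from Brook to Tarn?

15 km

Running Dijkstra from Brook:
Brook: 0
Orton: 4  (via Brook)
Quorn: 6  (via Brook)
Linby: 7  (via Brook)
Neston: 10  (via Brook)
Varne: 12  (via Brook)
Tarn: 15  (via Linby)
Shortest route: Brook–Linby–Tarn = 15 km.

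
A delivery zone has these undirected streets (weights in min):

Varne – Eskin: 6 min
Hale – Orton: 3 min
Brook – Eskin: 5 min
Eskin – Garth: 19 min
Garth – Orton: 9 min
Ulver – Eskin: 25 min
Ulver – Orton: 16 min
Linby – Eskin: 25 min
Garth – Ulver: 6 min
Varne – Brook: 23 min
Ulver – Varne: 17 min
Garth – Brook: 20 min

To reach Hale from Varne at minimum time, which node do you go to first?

Ulver

Compare a few routes:
Varne → Ulver → Orton → Hale: 17+16+3 = 36
Varne → Ulver → Garth → Orton → Hale: 17+6+9+3 = 35
The minimum is 35 min via Varne → Ulver → Garth → Orton → Hale.
So from Varne the first move is to Ulver.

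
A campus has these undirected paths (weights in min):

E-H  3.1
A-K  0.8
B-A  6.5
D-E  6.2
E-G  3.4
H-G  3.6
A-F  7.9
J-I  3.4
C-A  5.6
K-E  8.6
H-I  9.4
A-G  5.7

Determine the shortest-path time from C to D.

20.9 min

Settle nodes by increasing distance from C:
C: 0
A: 5.6  (via C)
K: 6.4  (via A)
G: 11.3  (via A)
B: 12.1  (via A)
F: 13.5  (via A)
E: 14.7  (via G)
H: 14.9  (via G)
D: 20.9  (via E)
Shortest route: C–A–G–E–D = 20.9 min.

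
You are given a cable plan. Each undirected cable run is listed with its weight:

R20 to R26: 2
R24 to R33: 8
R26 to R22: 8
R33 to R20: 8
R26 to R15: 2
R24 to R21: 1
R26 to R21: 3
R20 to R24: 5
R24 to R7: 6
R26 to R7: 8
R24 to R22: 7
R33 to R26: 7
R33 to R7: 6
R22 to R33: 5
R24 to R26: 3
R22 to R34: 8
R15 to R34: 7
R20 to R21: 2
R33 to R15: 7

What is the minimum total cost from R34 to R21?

Enumerating some paths:
R34–R15–R26–R24–R21: 7+2+3+1 = 13
R34–R15–R26–R20–R21: 7+2+2+2 = 13
R34–R22–R24–R21: 8+7+1 = 16
R34–R15–R26–R21: 7+2+3 = 12
Cheapest is R34–R15–R26–R21 at 12.

12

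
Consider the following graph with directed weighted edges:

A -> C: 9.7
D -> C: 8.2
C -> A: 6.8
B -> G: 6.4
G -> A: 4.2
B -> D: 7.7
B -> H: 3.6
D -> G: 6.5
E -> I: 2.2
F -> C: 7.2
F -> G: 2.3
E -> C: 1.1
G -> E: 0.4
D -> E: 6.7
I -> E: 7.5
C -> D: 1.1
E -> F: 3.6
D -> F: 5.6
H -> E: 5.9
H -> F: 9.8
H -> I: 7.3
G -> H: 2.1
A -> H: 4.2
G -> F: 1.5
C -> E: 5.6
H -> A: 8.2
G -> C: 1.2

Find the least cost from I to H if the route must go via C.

18.3

Shortest I→C: I–E–C = 8.6
Shortest C→H: C–D–G–H = 9.7
Total via C: 8.6 + 9.7 = 18.3.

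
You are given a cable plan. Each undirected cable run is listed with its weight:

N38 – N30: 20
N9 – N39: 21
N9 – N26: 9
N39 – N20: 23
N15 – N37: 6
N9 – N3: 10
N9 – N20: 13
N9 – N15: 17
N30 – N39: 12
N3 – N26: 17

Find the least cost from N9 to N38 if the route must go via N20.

68

Best N9 to N20: N9 → N20 costing 13
Shortest N20→N38: N20 → N39 → N30 → N38 = 55
Total via N20: 13 + 55 = 68.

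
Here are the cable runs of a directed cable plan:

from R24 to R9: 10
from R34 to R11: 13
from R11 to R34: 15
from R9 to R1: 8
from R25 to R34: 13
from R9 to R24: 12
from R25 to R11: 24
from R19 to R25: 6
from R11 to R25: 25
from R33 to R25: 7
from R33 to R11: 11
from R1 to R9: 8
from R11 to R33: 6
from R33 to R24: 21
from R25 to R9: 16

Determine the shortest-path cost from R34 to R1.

Running Dijkstra from R34:
R34: 0
R11: 13  (via R34)
R33: 19  (via R11)
R25: 26  (via R33)
R24: 40  (via R33)
R9: 42  (via R25)
R1: 50  (via R9)
Shortest route: R34 → R11 → R33 → R25 → R9 → R1 = 50.

50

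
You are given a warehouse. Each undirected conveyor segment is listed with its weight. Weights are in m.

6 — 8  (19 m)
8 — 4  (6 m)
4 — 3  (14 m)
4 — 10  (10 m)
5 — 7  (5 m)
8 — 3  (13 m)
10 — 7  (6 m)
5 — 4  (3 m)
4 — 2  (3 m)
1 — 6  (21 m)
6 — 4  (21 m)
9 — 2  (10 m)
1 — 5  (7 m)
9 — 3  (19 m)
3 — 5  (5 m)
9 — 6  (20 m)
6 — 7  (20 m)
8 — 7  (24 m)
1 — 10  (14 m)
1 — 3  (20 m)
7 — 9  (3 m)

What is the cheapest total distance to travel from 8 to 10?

Enumerating some paths:
8 - 3 - 5 - 7 - 10: 13+5+5+6 = 29
8 - 4 - 2 - 9 - 7 - 10: 6+3+10+3+6 = 28
8 - 4 - 10: 6+10 = 16
8 - 4 - 5 - 7 - 10: 6+3+5+6 = 20
The minimum is 16 m via 8 - 4 - 10.

16 m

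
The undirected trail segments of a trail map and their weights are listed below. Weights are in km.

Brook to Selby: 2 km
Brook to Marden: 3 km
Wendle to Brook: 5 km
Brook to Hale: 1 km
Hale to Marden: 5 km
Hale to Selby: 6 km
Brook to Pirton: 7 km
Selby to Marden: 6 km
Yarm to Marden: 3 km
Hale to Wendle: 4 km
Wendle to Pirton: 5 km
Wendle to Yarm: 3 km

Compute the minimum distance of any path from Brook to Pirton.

7 km

Shortest distances from Brook:
Brook: 0
Hale: 1  (via Brook)
Selby: 2  (via Brook)
Marden: 3  (via Brook)
Wendle: 5  (via Brook)
Yarm: 6  (via Marden)
Pirton: 7  (via Brook)
Shortest route: Brook–Pirton = 7 km.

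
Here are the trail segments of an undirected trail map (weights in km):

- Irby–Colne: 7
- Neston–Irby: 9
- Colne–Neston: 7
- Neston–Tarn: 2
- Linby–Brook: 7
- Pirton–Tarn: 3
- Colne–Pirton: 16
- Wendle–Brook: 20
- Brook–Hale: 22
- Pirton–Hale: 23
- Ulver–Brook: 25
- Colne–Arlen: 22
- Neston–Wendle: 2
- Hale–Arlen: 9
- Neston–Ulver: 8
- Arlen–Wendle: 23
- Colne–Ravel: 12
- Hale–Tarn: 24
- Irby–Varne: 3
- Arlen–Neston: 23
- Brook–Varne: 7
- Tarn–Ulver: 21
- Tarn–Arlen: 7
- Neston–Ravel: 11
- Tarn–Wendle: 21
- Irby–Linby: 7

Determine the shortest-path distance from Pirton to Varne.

Running Dijkstra from Pirton:
Pirton: 0
Tarn: 3  (via Pirton)
Neston: 5  (via Tarn)
Wendle: 7  (via Neston)
Arlen: 10  (via Tarn)
Colne: 12  (via Neston)
Ulver: 13  (via Neston)
Irby: 14  (via Neston)
Ravel: 16  (via Neston)
Varne: 17  (via Irby)
Shortest route: Pirton–Tarn–Neston–Irby–Varne = 17 km.

17 km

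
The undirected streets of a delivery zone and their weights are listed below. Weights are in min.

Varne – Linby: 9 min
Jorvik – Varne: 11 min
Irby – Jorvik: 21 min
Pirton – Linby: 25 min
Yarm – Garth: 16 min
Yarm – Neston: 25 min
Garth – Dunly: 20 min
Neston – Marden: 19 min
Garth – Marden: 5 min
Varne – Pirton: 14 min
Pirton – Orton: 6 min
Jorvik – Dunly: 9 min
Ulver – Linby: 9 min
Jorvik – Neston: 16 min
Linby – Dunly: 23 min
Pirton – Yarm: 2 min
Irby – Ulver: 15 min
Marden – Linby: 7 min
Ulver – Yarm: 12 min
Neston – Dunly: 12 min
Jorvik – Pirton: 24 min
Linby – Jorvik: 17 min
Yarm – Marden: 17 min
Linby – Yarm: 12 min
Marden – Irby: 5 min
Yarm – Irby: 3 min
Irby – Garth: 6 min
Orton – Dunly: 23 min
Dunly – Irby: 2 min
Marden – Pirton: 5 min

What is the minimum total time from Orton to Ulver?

20 min

Settle nodes by increasing distance from Orton:
Orton: 0
Pirton: 6  (via Orton)
Yarm: 8  (via Pirton)
Marden: 11  (via Pirton)
Irby: 11  (via Yarm)
Dunly: 13  (via Irby)
Garth: 16  (via Marden)
Linby: 18  (via Marden)
Varne: 20  (via Pirton)
Ulver: 20  (via Yarm)
Shortest route: Orton → Pirton → Yarm → Ulver = 20 min.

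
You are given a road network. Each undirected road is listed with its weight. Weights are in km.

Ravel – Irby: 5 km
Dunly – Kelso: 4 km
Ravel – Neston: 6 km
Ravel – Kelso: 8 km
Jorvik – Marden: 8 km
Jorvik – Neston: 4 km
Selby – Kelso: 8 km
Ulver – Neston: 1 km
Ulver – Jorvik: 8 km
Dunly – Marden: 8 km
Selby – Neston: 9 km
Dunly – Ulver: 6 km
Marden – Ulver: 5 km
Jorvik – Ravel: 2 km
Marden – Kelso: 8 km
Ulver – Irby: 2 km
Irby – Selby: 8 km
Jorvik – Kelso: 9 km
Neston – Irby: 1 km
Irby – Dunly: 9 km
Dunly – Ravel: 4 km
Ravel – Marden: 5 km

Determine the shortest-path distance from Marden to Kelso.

Shortest distances from Marden:
Marden: 0
Ulver: 5  (via Marden)
Ravel: 5  (via Marden)
Neston: 6  (via Ulver)
Jorvik: 7  (via Ravel)
Irby: 7  (via Ulver)
Dunly: 8  (via Marden)
Kelso: 8  (via Marden)
Shortest route: Marden → Kelso = 8 km.

8 km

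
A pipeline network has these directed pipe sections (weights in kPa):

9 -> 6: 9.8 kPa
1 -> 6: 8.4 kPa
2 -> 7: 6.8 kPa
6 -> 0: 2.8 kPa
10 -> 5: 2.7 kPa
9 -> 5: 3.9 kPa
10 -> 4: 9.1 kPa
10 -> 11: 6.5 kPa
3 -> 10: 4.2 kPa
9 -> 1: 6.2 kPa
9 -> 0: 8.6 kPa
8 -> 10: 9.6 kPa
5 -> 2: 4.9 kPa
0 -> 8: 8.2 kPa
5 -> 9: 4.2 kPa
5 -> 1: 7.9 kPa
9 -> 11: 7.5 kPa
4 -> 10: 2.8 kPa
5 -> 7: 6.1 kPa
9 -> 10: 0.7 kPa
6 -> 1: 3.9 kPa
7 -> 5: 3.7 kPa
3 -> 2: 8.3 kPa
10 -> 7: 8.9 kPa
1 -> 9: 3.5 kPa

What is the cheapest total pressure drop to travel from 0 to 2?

Candidate routes:
0–8–10–7–5–2: 8.2+9.6+8.9+3.7+4.9 = 35.3
0–8–10–5–2: 8.2+9.6+2.7+4.9 = 25.4
The minimum is 25.4 kPa via 0–8–10–5–2.

25.4 kPa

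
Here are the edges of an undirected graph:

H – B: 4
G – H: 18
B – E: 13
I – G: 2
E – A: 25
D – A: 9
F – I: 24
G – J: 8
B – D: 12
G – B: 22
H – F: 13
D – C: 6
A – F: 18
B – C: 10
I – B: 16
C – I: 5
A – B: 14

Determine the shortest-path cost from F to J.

34

Enumerating some paths:
F–H–G–J: 13+18+8 = 39
F–I–G–J: 24+2+8 = 34
Cheapest is F–I–G–J at 34.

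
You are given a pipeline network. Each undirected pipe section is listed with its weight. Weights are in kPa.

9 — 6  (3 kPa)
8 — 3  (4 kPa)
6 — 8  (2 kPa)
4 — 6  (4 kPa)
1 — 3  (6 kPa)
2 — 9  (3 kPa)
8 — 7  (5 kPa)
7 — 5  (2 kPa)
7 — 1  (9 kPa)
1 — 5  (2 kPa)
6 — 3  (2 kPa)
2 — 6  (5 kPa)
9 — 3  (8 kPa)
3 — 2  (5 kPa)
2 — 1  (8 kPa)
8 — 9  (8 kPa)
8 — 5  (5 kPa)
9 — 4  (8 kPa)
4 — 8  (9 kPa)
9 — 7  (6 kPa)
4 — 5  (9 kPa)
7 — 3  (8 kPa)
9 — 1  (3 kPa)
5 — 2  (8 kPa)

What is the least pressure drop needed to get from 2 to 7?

9 kPa

Settle nodes by increasing distance from 2:
2: 0
9: 3  (via 2)
3: 5  (via 2)
6: 5  (via 2)
1: 6  (via 9)
8: 7  (via 6)
5: 8  (via 2)
4: 9  (via 6)
7: 9  (via 9)
Shortest route: 2 → 9 → 7 = 9 kPa.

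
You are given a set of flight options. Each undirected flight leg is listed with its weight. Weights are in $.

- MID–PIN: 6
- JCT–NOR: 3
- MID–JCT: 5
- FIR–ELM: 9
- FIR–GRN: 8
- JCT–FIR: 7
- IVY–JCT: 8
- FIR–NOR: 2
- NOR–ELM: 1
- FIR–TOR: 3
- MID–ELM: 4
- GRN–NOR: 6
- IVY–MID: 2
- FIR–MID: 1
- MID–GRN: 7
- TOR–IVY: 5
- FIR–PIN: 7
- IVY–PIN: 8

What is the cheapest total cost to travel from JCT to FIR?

$5

Compare a few routes:
JCT–MID–FIR: 5+1 = 6
JCT–NOR–FIR: 3+2 = 5
Cheapest is JCT–NOR–FIR at $5.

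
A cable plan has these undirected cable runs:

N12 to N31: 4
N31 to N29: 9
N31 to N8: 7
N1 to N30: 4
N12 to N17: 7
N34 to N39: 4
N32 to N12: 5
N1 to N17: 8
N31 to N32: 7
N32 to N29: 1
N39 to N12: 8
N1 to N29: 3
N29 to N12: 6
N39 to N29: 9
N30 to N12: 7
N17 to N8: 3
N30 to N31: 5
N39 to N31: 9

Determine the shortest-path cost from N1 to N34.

Settle nodes by increasing distance from N1:
N1: 0
N29: 3  (via N1)
N32: 4  (via N29)
N30: 4  (via N1)
N17: 8  (via N1)
N31: 9  (via N30)
N12: 9  (via N29)
N8: 11  (via N17)
N39: 12  (via N29)
N34: 16  (via N39)
Shortest route: N1–N29–N39–N34 = 16.

16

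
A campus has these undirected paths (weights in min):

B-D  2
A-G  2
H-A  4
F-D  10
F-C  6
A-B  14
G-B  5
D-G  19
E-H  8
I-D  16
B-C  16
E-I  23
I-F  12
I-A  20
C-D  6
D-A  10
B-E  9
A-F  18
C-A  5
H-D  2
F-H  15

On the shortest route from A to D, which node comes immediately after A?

Candidate routes:
A - G - B - D: 2+5+2 = 9
A - H - D: 4+2 = 6
Cheapest is A - H - D at 6 min.
So from A the first move is to H.

H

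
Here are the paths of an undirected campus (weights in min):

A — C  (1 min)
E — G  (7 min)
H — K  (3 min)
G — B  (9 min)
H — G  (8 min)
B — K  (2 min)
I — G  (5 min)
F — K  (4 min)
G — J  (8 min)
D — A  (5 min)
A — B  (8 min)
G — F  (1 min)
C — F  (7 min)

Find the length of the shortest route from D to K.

Running Dijkstra from D:
D: 0
A: 5  (via D)
C: 6  (via A)
B: 13  (via A)
F: 13  (via C)
G: 14  (via F)
K: 15  (via B)
Shortest route: D → A → B → K = 15 min.

15 min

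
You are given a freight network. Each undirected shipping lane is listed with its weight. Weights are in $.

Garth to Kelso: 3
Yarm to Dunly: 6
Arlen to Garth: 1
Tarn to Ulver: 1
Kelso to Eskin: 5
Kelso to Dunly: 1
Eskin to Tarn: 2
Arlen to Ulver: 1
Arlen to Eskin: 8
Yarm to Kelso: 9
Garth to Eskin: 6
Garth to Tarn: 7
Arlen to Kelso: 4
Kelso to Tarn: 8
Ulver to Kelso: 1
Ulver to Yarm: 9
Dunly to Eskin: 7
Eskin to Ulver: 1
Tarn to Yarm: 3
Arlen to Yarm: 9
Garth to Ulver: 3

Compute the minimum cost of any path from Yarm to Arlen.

Enumerating some paths:
Yarm–Tarn–Ulver–Arlen: 3+1+1 = 5
Yarm–Tarn–Eskin–Ulver–Arlen: 3+2+1+1 = 7
Yarm–Tarn–Ulver–Garth–Arlen: 3+1+3+1 = 8
Yarm–Dunly–Kelso–Ulver–Arlen: 6+1+1+1 = 9
Cheapest is Yarm–Tarn–Ulver–Arlen at $5.

$5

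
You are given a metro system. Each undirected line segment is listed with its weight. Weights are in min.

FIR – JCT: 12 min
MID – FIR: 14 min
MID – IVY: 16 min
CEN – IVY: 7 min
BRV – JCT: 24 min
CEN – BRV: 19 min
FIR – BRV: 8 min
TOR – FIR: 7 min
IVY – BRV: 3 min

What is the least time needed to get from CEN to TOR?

25 min

Compare a few routes:
CEN - BRV - FIR - TOR: 19+8+7 = 34
CEN - IVY - BRV - FIR - TOR: 7+3+8+7 = 25
Cheapest is CEN - IVY - BRV - FIR - TOR at 25 min.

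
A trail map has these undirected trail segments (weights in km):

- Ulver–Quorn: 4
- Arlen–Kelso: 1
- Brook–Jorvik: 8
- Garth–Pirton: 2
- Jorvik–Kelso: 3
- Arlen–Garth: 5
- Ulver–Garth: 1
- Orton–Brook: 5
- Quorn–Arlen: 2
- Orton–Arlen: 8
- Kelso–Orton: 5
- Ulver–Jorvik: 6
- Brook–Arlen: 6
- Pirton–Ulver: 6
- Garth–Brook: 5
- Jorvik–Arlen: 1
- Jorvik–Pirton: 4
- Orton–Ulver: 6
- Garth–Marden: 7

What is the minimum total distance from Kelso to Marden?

Running Dijkstra from Kelso:
Kelso: 0
Arlen: 1  (via Kelso)
Jorvik: 2  (via Arlen)
Quorn: 3  (via Arlen)
Orton: 5  (via Kelso)
Garth: 6  (via Arlen)
Pirton: 6  (via Jorvik)
Brook: 7  (via Arlen)
Ulver: 7  (via Quorn)
Marden: 13  (via Garth)
Shortest route: Kelso → Arlen → Garth → Marden = 13 km.

13 km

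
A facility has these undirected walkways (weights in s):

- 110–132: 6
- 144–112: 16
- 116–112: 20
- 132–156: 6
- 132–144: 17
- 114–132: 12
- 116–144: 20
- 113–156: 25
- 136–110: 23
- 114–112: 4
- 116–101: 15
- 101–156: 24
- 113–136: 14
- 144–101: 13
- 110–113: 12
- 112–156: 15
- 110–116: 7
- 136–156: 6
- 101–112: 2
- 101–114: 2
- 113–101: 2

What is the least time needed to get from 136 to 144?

29 s

Settle nodes by increasing distance from 136:
136: 0
156: 6  (via 136)
132: 12  (via 156)
113: 14  (via 136)
101: 16  (via 113)
110: 18  (via 132)
114: 18  (via 101)
112: 18  (via 101)
116: 25  (via 110)
144: 29  (via 132)
Shortest route: 136 → 156 → 132 → 144 = 29 s.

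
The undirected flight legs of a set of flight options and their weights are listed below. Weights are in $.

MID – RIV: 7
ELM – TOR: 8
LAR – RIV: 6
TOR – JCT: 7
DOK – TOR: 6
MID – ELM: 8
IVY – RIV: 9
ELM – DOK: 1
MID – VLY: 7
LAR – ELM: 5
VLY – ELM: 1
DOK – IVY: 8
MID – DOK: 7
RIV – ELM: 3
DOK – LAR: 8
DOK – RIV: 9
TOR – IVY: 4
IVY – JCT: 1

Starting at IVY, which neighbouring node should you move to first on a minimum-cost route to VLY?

Compare a few routes:
IVY–DOK–ELM–VLY: 8+1+1 = 10
IVY–TOR–DOK–ELM–VLY: 4+6+1+1 = 12
Cheapest is IVY–DOK–ELM–VLY at $10.
So from IVY the first move is to DOK.

DOK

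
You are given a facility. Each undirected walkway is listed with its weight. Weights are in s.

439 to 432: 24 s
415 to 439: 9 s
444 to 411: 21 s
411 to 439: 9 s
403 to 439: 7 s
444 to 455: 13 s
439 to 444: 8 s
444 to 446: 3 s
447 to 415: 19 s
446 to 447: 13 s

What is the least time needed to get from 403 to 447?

Running Dijkstra from 403:
403: 0
439: 7  (via 403)
444: 15  (via 439)
415: 16  (via 439)
411: 16  (via 439)
446: 18  (via 444)
455: 28  (via 444)
432: 31  (via 439)
447: 31  (via 446)
Shortest route: 403 → 439 → 444 → 446 → 447 = 31 s.

31 s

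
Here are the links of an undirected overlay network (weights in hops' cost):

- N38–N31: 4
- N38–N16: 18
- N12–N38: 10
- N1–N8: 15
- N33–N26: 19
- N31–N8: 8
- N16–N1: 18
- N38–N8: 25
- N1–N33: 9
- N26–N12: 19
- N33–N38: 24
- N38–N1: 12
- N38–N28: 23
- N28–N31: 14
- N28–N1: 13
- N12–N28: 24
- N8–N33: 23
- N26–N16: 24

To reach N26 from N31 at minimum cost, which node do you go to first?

N38

Candidate routes:
N31–N38–N16–N26: 4+18+24 = 46
N31–N38–N1–N33–N26: 4+12+9+19 = 44
N31–N38–N12–N26: 4+10+19 = 33
The minimum is 33 hops' cost via N31–N38–N12–N26.
So from N31 the first move is to N38.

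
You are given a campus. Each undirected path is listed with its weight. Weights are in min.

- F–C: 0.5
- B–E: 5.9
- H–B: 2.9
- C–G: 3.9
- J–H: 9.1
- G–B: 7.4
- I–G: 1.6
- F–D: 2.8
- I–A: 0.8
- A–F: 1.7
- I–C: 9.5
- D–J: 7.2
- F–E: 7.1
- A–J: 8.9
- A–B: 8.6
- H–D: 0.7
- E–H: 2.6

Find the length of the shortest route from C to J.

Compare a few routes:
C → F → D → H → J: 0.5+2.8+0.7+9.1 = 13.1
C → F → D → J: 0.5+2.8+7.2 = 10.5
C → F → A → J: 0.5+1.7+8.9 = 11.1
Cheapest is C → F → D → J at 10.5 min.

10.5 min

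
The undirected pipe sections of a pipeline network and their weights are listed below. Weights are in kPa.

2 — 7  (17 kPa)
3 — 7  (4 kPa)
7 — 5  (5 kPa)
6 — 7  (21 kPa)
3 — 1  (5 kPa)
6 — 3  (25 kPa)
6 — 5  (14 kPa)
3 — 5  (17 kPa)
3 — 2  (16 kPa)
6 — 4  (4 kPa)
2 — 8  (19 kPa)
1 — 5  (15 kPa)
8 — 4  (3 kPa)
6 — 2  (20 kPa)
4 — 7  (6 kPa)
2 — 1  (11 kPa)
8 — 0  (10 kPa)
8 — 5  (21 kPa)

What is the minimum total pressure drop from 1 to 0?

Shortest distances from 1:
1: 0
3: 5  (via 1)
7: 9  (via 3)
2: 11  (via 1)
5: 14  (via 7)
4: 15  (via 7)
8: 18  (via 4)
6: 19  (via 4)
0: 28  (via 8)
Shortest route: 1–3–7–4–8–0 = 28 kPa.

28 kPa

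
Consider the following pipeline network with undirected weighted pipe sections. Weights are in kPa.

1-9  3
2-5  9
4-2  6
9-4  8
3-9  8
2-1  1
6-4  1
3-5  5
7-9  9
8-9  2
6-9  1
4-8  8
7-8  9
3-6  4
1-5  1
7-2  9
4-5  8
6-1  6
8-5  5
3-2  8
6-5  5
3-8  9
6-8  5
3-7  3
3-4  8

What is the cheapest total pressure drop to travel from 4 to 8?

Settle nodes by increasing distance from 4:
4: 0
6: 1  (via 4)
9: 2  (via 6)
8: 4  (via 9)
Shortest route: 4–6–9–8 = 4 kPa.

4 kPa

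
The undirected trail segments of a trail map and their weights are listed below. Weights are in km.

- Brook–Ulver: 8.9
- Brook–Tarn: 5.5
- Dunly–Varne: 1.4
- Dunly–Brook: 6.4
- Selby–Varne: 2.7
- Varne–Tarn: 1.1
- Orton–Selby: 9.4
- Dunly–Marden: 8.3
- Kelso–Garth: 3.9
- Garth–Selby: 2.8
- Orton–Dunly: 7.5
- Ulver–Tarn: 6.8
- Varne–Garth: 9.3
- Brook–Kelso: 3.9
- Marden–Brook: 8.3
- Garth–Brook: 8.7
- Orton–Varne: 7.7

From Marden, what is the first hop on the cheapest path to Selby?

Dunly

Candidate routes:
Marden–Dunly–Varne–Selby: 8.3+1.4+2.7 = 12.4
Marden–Brook–Tarn–Varne–Selby: 8.3+5.5+1.1+2.7 = 17.6
Marden–Brook–Dunly–Varne–Selby: 8.3+6.4+1.4+2.7 = 18.8
Cheapest is Marden–Dunly–Varne–Selby at 12.4 km.
So from Marden the first move is to Dunly.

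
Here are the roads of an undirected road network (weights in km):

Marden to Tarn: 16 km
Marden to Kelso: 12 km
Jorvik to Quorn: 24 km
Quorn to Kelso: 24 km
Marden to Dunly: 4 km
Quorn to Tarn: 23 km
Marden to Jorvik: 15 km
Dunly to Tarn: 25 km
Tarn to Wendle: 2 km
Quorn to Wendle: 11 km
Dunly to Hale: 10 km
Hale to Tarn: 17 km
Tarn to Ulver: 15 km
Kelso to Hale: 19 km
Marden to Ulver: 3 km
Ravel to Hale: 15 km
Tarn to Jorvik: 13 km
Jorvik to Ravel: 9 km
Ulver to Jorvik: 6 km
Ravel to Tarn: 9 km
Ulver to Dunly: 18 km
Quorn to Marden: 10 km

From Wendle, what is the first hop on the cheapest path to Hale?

Candidate routes:
Wendle–Tarn–Ulver–Marden–Dunly–Hale: 2+15+3+4+10 = 34
Wendle–Tarn–Ravel–Hale: 2+9+15 = 26
Wendle–Tarn–Marden–Dunly–Hale: 2+16+4+10 = 32
Wendle–Tarn–Hale: 2+17 = 19
Cheapest is Wendle–Tarn–Hale at 19 km.
So from Wendle the first move is to Tarn.

Tarn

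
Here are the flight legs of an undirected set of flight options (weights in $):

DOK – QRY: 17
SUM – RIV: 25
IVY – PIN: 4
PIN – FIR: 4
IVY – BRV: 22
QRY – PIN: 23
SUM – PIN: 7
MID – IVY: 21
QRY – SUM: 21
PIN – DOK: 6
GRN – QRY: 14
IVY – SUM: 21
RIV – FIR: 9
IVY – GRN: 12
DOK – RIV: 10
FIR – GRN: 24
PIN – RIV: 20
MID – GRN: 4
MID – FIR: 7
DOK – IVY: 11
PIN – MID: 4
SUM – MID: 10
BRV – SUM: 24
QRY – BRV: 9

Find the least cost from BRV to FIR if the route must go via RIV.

$45

Best BRV to RIV: BRV–QRY–DOK–RIV costing 36
Best RIV to FIR: RIV–FIR costing 9
Total via RIV: 36 + 9 = $45.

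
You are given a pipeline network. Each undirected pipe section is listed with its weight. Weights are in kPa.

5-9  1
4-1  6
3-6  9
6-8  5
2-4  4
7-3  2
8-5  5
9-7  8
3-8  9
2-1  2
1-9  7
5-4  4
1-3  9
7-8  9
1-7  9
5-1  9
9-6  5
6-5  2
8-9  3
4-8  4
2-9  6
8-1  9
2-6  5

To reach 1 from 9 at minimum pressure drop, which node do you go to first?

1

Compare a few routes:
9 - 2 - 1: 6+2 = 8
9 - 1: 7 = 7
Cheapest is 9 - 1 at 7 kPa.
So from 9 the first move is to 1.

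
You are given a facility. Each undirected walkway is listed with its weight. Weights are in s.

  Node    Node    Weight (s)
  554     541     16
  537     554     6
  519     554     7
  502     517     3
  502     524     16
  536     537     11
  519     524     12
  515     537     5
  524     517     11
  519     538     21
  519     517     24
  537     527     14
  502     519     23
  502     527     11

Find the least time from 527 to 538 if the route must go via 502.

Shortest 527→502: 527–502 = 11
Best 502 to 538: 502–519–538 costing 44
Total via 502: 11 + 44 = 55 s.

55 s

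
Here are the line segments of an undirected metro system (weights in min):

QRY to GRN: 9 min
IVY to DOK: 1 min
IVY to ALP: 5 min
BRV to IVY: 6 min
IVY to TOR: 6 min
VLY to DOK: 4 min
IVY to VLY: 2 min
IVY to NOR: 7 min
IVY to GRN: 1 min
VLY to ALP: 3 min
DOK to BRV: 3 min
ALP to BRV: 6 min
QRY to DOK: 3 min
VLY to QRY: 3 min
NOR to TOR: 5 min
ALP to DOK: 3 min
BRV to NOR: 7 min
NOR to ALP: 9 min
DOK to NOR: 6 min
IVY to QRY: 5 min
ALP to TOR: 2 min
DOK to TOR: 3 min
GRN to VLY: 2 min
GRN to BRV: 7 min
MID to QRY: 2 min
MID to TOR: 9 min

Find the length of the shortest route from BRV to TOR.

Shortest distances from BRV:
BRV: 0
DOK: 3  (via BRV)
IVY: 4  (via DOK)
GRN: 5  (via IVY)
TOR: 6  (via DOK)
Shortest route: BRV → DOK → TOR = 6 min.

6 min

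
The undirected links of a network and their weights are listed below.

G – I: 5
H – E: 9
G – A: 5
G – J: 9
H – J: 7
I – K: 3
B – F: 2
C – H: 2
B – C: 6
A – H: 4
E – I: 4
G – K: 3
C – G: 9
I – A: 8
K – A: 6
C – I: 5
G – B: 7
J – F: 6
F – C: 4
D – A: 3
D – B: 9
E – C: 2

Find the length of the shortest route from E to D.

Settle nodes by increasing distance from E:
E: 0
C: 2  (via E)
H: 4  (via C)
I: 4  (via E)
F: 6  (via C)
K: 7  (via I)
A: 8  (via H)
B: 8  (via C)
G: 9  (via I)
D: 11  (via A)
Shortest route: E–C–H–A–D = 11.

11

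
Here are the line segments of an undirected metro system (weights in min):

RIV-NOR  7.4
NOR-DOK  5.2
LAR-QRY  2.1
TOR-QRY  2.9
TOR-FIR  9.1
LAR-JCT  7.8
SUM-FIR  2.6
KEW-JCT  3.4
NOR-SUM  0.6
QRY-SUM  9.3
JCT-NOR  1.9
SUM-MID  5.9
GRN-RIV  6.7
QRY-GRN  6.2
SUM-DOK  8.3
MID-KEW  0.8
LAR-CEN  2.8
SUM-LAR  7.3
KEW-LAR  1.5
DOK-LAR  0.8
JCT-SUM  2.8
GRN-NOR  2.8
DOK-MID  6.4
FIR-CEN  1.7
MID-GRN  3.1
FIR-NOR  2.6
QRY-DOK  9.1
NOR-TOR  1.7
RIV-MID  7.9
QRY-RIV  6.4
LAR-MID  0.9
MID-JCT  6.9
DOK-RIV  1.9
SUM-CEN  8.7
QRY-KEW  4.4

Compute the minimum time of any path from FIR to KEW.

Enumerating some paths:
FIR → NOR → JCT → KEW: 2.6+1.9+3.4 = 7.9
FIR → SUM → NOR → JCT → KEW: 2.6+0.6+1.9+3.4 = 8.5
FIR → CEN → LAR → MID → KEW: 1.7+2.8+0.9+0.8 = 6.2
FIR → CEN → LAR → KEW: 1.7+2.8+1.5 = 6
Cheapest is FIR → CEN → LAR → KEW at 6 min.

6 min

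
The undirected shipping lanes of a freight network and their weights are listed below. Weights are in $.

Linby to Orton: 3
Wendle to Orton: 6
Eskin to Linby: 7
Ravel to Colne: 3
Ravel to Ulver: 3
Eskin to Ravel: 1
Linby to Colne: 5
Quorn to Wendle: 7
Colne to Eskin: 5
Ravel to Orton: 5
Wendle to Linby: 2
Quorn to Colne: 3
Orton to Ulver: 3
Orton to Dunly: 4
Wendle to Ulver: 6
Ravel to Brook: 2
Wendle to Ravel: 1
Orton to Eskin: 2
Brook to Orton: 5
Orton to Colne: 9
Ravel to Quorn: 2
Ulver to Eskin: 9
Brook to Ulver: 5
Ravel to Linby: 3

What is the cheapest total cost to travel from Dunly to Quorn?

$9

Candidate routes:
Dunly–Orton–Ulver–Ravel–Quorn: 4+3+3+2 = 12
Dunly–Orton–Ravel–Quorn: 4+5+2 = 11
Dunly–Orton–Eskin–Ravel–Quorn: 4+2+1+2 = 9
Cheapest is Dunly–Orton–Eskin–Ravel–Quorn at $9.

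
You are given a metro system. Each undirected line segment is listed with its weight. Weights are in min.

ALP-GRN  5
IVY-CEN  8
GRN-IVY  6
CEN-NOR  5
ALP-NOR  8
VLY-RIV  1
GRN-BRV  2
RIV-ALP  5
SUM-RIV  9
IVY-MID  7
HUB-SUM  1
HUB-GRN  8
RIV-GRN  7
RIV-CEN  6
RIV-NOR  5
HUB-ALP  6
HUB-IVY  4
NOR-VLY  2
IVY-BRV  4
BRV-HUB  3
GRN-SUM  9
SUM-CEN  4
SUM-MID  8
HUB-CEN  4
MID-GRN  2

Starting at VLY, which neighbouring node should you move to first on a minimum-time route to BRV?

Candidate routes:
VLY–RIV–ALP–GRN–BRV: 1+5+5+2 = 13
VLY–RIV–GRN–BRV: 1+7+2 = 10
Cheapest is VLY–RIV–GRN–BRV at 10 min.
So from VLY the first move is to RIV.

RIV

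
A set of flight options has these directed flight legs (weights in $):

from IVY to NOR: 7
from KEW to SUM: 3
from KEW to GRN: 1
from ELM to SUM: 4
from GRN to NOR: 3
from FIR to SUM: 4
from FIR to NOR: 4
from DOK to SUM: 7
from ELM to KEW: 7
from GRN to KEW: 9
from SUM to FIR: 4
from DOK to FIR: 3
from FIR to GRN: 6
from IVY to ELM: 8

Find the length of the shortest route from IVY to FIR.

Compare a few routes:
IVY → ELM → KEW → SUM → FIR: 8+7+3+4 = 22
IVY → ELM → SUM → FIR: 8+4+4 = 16
The minimum is $16 via IVY → ELM → SUM → FIR.

$16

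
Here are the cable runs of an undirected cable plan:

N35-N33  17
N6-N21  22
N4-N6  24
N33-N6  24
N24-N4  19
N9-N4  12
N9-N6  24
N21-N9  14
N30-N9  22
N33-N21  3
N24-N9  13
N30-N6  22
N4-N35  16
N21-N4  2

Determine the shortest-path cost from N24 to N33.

24

Candidate routes:
N24 - N4 - N21 - N33: 19+2+3 = 24
N24 - N9 - N21 - N33: 13+14+3 = 30
The minimum is 24 via N24 - N4 - N21 - N33.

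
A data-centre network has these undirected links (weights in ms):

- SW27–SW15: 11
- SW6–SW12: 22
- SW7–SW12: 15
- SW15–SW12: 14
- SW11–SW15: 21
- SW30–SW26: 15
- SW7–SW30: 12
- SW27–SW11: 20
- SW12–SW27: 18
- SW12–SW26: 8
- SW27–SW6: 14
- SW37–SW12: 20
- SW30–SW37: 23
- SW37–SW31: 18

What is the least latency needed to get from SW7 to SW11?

Compare a few routes:
SW7–SW12–SW27–SW11: 15+18+20 = 53
SW7–SW12–SW15–SW11: 15+14+21 = 50
SW7–SW12–SW15–SW27–SW11: 15+14+11+20 = 60
Cheapest is SW7–SW12–SW15–SW11 at 50 ms.

50 ms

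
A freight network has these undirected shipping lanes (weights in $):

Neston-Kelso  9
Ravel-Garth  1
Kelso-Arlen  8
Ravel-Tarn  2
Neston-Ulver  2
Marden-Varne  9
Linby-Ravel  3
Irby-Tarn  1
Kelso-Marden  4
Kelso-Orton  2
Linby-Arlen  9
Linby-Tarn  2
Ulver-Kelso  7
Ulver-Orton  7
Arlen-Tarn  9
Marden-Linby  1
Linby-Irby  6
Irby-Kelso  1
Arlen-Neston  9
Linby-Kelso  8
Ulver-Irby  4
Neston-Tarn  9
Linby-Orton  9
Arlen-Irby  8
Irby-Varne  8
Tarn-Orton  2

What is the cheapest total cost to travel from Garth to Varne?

$12

Enumerating some paths:
Garth → Ravel → Linby → Marden → Varne: 1+3+1+9 = 14
Garth → Ravel → Linby → Tarn → Irby → Varne: 1+3+2+1+8 = 15
Garth → Ravel → Tarn → Linby → Marden → Varne: 1+2+2+1+9 = 15
Garth → Ravel → Tarn → Irby → Varne: 1+2+1+8 = 12
The minimum is $12 via Garth → Ravel → Tarn → Irby → Varne.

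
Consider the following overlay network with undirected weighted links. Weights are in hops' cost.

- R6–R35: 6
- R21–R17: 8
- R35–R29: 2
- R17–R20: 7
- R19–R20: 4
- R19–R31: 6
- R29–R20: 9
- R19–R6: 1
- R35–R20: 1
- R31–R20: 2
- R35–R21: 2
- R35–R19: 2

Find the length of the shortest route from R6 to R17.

11 hops' cost

Candidate routes:
R6 → R19 → R35 → R20 → R17: 1+2+1+7 = 11
R6 → R19 → R35 → R21 → R17: 1+2+2+8 = 13
R6 → R19 → R20 → R17: 1+4+7 = 12
R6 → R35 → R20 → R17: 6+1+7 = 14
Cheapest is R6 → R19 → R35 → R20 → R17 at 11 hops' cost.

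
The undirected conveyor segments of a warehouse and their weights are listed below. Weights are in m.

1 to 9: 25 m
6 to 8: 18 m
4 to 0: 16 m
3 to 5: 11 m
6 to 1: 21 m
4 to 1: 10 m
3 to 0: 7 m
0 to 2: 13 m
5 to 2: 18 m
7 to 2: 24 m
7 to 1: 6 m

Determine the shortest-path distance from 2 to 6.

Candidate routes:
2–7–1–6: 24+6+21 = 51
2–0–4–1–6: 13+16+10+21 = 60
Cheapest is 2–7–1–6 at 51 m.

51 m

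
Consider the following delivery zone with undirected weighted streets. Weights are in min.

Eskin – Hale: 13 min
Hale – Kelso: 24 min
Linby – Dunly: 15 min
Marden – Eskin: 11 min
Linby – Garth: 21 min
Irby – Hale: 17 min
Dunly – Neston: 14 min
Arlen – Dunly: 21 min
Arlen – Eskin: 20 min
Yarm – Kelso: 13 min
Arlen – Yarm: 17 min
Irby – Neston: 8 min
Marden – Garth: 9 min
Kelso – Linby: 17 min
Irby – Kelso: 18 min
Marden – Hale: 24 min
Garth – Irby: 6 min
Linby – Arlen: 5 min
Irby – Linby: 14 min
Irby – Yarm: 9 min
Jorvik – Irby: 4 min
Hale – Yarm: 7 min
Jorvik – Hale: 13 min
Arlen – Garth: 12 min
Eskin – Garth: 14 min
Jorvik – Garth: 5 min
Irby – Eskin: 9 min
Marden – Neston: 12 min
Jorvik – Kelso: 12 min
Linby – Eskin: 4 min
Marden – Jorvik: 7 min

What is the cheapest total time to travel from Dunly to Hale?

Candidate routes:
Dunly–Neston–Irby–Yarm–Hale: 14+8+9+7 = 38
Dunly–Linby–Eskin–Hale: 15+4+13 = 32
Cheapest is Dunly–Linby–Eskin–Hale at 32 min.

32 min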